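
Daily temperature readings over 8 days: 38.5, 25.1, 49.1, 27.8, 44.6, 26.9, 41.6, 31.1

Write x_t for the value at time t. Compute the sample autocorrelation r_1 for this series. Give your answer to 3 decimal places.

-0.879

Mean x̄ = (38.5 + 25.1 + 49.1 + 27.8 + 44.6 + 26.9 + 41.6 + 31.1)/8 = 35.5875
Deviations from mean: 2.9125, -10.4875, 13.5125, -7.7875, 9.0125, -8.6875, 6.0125, -4.4875
Σ(x_t−x̄)(x_{t+1}−x̄) = (-30.5448) + (-141.7123) + (-105.2286) + (-70.1848) + (-78.2961) + (-52.2336) + (-26.9811) = -505.1814
Denominator Σ(x_t−x̄)² = 574.6888
r_1 = -505.1814 / 574.6888 = -0.879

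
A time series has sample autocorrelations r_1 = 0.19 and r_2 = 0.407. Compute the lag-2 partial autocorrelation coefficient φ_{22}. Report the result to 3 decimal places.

0.385

φ_{22} = (r_2 − r_1²) / (1 − r_1²)
r_1² = (0.19)² = 0.0361
Numerator = 0.407 − 0.0361 = 0.3709; denominator = 1 − 0.0361 = 0.9639
φ_{22} = 0.3709 / 0.9639 = 0.385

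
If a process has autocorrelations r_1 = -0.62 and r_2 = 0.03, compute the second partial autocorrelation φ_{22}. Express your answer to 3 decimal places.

-0.576

φ_{22} = (r_2 − r_1²) / (1 − r_1²)
r_1² = (-0.62)² = 0.3844
Numerator = 0.03 − 0.3844 = -0.3544; denominator = 1 − 0.3844 = 0.6156
φ_{22} = -0.3544 / 0.6156 = -0.576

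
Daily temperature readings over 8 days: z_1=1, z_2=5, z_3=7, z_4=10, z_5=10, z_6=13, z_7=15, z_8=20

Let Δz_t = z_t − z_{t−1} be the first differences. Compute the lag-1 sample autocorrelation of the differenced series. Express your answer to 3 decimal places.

First differences Δz: 4, 2, 3, 0, 3, 2, 5
Mean of differences = 2.7143
Numerator Σ(Δz_t−Δz̄)(Δz_{t+1}−Δz̄) = -4.5102
Denominator Σ(Δz_t−Δz̄)² = 15.4286
r_1(Δz) = -4.5102 / 15.4286 = -0.292

-0.292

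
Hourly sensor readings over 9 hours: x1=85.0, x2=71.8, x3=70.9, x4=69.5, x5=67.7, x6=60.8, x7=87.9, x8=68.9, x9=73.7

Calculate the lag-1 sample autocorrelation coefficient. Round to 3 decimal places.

-0.291

Mean x̄ = (85.0 + 71.8 + 70.9 + 69.5 + 67.7 + 60.8 + 87.9 + 68.9 + 73.7)/9 = 72.9111
Numerator Σ_{t=1}^{8}(x_t−x̄)(x_{t+1}−x̄) = -168.2679
Denominator Σ(x_t−x̄)² = 578.2689
r_1 = -168.2679 / 578.2689 = -0.291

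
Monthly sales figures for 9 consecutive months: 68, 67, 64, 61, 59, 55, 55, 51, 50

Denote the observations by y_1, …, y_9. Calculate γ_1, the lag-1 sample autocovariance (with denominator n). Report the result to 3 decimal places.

Mean ȳ = (68 + 67 + 64 + 61 + 59 + 55 + 55 + 51 + 50)/9 = 58.8889
Σ_{t=1}^{8}(y_t−ȳ)(y_{t+1}−ȳ) = 241.8765
γ_1 = 241.8765 / 9 = 26.875

26.875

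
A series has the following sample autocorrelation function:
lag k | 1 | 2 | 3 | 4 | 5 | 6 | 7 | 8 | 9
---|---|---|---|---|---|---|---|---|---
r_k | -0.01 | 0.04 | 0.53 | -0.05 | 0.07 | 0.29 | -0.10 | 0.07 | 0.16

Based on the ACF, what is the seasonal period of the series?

The largest autocorrelation is r_3 = 0.53, with weaker echoes at lags 6 (0.29) and 9 (0.16); the remaining lags stay at or below 0.07.
The dominant spike at lag 3 indicates a seasonal period of 3.

3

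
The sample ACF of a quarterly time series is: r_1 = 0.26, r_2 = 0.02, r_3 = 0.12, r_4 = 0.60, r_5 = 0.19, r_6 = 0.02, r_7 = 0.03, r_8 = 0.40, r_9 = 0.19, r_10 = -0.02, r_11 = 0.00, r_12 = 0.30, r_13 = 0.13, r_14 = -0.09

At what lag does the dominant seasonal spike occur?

4

The largest autocorrelation is r_4 = 0.60, with weaker echoes at lags 8 (0.40) and 12 (0.30); the remaining lags stay at or below 0.26. The elevated value at lag 1 (0.26), dropping to 0.02 at lag 2, reflects decaying short-term dependence rather than seasonality.
The dominant spike at lag 4 indicates a seasonal period of 4.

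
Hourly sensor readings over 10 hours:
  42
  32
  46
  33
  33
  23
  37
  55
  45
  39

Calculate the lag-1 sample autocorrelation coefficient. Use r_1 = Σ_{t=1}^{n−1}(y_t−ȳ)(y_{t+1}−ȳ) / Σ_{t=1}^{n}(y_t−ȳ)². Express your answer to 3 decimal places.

Mean ȳ = (42 + 32 + 46 + 33 + 33 + 23 + 37 + 55 + 45 + 39)/10 = 38.5000
Numerator Σ_{t=1}^{9}(y_t−ȳ)(y_{t+1}−ȳ) = 111.7500
Denominator Σ(y_t−ȳ)² = 728.5000
r_1 = 111.7500 / 728.5000 = 0.153

0.153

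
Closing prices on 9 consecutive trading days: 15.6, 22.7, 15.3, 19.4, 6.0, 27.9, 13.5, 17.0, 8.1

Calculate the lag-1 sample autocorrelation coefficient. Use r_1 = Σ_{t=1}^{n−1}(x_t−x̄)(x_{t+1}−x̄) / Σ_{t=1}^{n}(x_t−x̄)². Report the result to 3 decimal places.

Mean x̄ = (15.6 + 22.7 + 15.3 + 19.4 + 6.0 + 27.9 + 13.5 + 17.0 + 8.1)/9 = 16.1667
Numerator Σ_{t=1}^{8}(x_t−x̄)(x_{t+1}−x̄) = -204.5611
Denominator Σ(x_t−x̄)² = 368.1200
r_1 = -204.5611 / 368.1200 = -0.556

-0.556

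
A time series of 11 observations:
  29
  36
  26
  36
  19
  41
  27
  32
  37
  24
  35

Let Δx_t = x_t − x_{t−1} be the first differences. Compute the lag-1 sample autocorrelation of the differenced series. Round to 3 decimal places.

-0.816

First differences Δx: 7, -10, 10, -17, 22, -14, 5, 5, -13, 11
Mean of differences = 0.6000
Numerator Σ(Δx_t−Δx̄)(Δx_{t+1}−Δx̄) = -1268.1600
Denominator Σ(Δx_t−Δx̄)² = 1554.4000
r_1(Δx) = -1268.1600 / 1554.4000 = -0.816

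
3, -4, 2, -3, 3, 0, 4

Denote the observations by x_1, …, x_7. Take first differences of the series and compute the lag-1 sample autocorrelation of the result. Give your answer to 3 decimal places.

First differences Δx: -7, 6, -5, 6, -3, 4
Mean of differences = 0.1667
Numerator Σ(Δx_t−Δx̄)(Δx_{t+1}−Δx̄) = -132.6944
Denominator Σ(Δx_t−Δx̄)² = 170.8333
r_1(Δx) = -132.6944 / 170.8333 = -0.777

-0.777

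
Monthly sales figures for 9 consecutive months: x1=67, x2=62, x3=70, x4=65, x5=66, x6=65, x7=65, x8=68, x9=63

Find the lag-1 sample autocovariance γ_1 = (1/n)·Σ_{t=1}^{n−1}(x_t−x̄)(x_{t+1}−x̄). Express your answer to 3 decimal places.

Mean x̄ = (67 + 62 + 70 + 65 + 66 + 65 + 65 + 68 + 63)/9 = 65.6667
Σ_{t=1}^{8}(x_t−x̄)(x_{t+1}−x̄) = -31.4444
γ_1 = -31.4444 / 9 = -3.494

-3.494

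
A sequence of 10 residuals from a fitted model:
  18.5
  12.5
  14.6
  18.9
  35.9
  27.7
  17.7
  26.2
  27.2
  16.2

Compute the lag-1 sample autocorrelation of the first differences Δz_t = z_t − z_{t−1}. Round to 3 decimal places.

First differences Δz: -6.0, 2.1, 4.3, 17.0, -8.2, -10.0, 8.5, 1.0, -11.0
Mean of differences = -0.2556
Numerator Σ(Δz_t−Δz̄)(Δz_{t+1}−Δz̄) = -71.6786
Denominator Σ(Δz_t−Δz̄)² = 708.8022
r_1(Δz) = -71.6786 / 708.8022 = -0.101

-0.101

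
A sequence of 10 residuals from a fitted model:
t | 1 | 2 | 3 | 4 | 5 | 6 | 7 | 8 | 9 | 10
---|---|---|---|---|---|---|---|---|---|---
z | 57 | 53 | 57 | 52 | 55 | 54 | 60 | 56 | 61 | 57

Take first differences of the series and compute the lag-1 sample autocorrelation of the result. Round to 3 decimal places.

First differences Δz: -4, 4, -5, 3, -1, 6, -4, 5, -4
Mean of differences = 0.0000
Numerator Σ(Δz_t−Δz̄)(Δz_{t+1}−Δz̄) = -124.0000
Denominator Σ(Δz_t−Δz̄)² = 160.0000
r_1(Δz) = -124.0000 / 160.0000 = -0.775

-0.775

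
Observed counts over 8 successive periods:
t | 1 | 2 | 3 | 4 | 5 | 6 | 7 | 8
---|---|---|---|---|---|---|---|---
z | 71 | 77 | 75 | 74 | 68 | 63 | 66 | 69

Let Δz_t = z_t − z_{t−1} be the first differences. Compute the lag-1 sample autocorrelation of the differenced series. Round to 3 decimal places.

First differences Δz: 6, -2, -1, -6, -5, 3, 3
Mean of differences = -0.2857
Numerator Σ(Δz_t−Δz̄)(Δz_{t+1}−Δz̄) = 16.7755
Denominator Σ(Δz_t−Δz̄)² = 119.4286
r_1(Δz) = 16.7755 / 119.4286 = 0.140

0.140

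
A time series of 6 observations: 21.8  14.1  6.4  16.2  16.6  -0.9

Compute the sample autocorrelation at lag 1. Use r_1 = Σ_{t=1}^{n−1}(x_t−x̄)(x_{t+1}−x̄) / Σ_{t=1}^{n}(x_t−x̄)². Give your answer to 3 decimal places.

-0.169

Mean x̄ = (21.8 + 14.1 + 6.4 + 16.2 + 16.6 − 0.9)/6 = 12.3667
Deviations from mean: 9.4333, 1.7333, -5.9667, 3.8333, 4.2333, -13.2667
Numerator Σ_{t=1}^{5}(x_t−x̄)(x_{t+1}−x̄) = -56.7978
Denominator Σ(x_t−x̄)² = 336.2133
r_1 = -56.7978 / 336.2133 = -0.169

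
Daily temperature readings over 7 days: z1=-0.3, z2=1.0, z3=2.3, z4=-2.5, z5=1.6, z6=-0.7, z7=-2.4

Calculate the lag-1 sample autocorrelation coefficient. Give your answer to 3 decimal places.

Mean z̄ = (-0.3 + 1.0 + 2.3 − 2.5 + 1.6 − 0.7 − 2.4)/7 = -0.1429
Σ(z_t−z̄)(z_{t+1}−z̄) = (-0.1796) + (2.7918) + (-5.7582) + (-4.1082) + (-0.9710) + (1.2576) = -6.9676
Denominator Σ(z_t−z̄)² = 21.2971
r_1 = -6.9676 / 21.2971 = -0.327

-0.327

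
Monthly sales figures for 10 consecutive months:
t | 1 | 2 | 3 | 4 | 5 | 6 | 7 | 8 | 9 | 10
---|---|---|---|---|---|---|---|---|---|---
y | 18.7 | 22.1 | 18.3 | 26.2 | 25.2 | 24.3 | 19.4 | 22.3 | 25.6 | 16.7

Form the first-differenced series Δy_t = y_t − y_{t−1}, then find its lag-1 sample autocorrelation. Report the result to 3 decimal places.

First differences Δy: 3.4, -3.8, 7.9, -1.0, -0.9, -4.9, 2.9, 3.3, -8.9
Mean of differences = -0.2222
Numerator Σ(Δy_t−Δȳ)(Δy_{t+1}−Δȳ) = -78.8116
Denominator Σ(Δy_t−Δȳ)² = 212.2956
r_1(Δy) = -78.8116 / 212.2956 = -0.371

-0.371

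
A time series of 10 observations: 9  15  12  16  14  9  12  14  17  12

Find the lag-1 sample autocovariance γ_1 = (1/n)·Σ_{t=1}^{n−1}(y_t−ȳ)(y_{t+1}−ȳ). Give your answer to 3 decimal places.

-1.100

Mean ȳ = (9 + 15 + 12 + 16 + 14 + 9 + 12 + 14 + 17 + 12)/10 = 13.0000
Σ_{t=1}^{9}(y_t−ȳ)(y_{t+1}−ȳ) = -11.0000
γ_1 = -11.0000 / 10 = -1.100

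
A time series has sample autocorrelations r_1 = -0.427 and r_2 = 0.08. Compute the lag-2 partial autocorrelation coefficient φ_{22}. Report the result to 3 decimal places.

φ_{22} = (r_2 − r_1²) / (1 − r_1²)
r_1² = (-0.427)² = 0.182329
Numerator = 0.08 − 0.1823 = -0.1023; denominator = 1 − 0.1823 = 0.8177
φ_{22} = -0.1023 / 0.8177 = -0.125

-0.125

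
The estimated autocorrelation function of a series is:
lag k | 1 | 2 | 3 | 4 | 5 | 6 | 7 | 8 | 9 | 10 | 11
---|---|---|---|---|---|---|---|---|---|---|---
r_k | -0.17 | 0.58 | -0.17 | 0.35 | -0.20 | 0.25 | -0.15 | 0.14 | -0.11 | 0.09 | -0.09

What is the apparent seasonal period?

2

The largest autocorrelation is r_2 = 0.58, with weaker echoes at lags 4 (0.35) and 6 (0.25); the remaining lags stay at or below 0.14.
The dominant spike at lag 2 indicates a seasonal period of 2.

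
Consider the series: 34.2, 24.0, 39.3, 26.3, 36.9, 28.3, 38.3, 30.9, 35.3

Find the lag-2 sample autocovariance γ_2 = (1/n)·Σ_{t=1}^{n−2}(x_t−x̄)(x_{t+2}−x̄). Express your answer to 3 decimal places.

18.660

Mean x̄ = (34.2 + 24.0 + 39.3 + 26.3 + 36.9 + 28.3 + 38.3 + 30.9 + 35.3)/9 = 32.6111
Σ_{t=1}^{7}(x_t−x̄)(x_{t+2}−x̄) = 167.9420
γ_2 = 167.9420 / 9 = 18.660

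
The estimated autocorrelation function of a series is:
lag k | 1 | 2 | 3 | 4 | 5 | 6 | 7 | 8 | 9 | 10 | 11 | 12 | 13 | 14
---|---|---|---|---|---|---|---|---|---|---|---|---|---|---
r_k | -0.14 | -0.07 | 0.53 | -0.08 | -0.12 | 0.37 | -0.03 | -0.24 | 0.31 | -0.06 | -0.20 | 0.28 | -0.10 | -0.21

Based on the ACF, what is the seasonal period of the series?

The largest autocorrelation is r_3 = 0.53, with weaker echoes at lags 6 (0.37), 9 (0.31) and 12 (0.28); the remaining lags stay at or below -0.03.
The dominant spike at lag 3 indicates a seasonal period of 3.

3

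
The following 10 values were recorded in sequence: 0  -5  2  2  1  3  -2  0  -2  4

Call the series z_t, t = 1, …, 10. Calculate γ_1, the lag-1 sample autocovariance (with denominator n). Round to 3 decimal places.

-1.479

Mean z̄ = (0 − 5 + 2 + 2 + 1 + 3 − 2 + 0 − 2 + 4)/10 = 0.3000
Σ_{t=1}^{9}(z_t−z̄)(z_{t+1}−z̄) = -14.7900
γ_1 = -14.7900 / 10 = -1.479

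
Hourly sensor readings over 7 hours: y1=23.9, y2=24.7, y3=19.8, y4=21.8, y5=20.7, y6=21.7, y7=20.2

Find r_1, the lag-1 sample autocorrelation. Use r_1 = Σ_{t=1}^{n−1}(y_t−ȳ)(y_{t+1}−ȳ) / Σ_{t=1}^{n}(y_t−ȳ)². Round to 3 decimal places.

Mean ȳ = (23.9 + 24.7 + 19.8 + 21.8 + 20.7 + 21.7 + 20.2)/7 = 21.8286
Deviations from mean: 2.0714, 2.8714, -2.0286, -0.0286, -1.1286, -0.1286, -1.6286
Numerator Σ_{t=1}^{6}(y_t−ȳ)(y_{t+1}−ȳ) = 0.5678
Denominator Σ(y_t−ȳ)² = 20.5943
r_1 = 0.5678 / 20.5943 = 0.028

0.028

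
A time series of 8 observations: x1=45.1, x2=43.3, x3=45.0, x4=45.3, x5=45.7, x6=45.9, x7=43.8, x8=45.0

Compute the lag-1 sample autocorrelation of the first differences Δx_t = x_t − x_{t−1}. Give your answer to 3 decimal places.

First differences Δx: -1.8, 1.7, 0.3, 0.4, 0.2, -2.1, 1.2
Mean of differences = -0.0143
Numerator Σ(Δx_t−Δx̄)(Δx_{t+1}−Δx̄) = -5.2831
Denominator Σ(Δx_t−Δx̄)² = 12.2686
r_1(Δx) = -5.2831 / 12.2686 = -0.431

-0.431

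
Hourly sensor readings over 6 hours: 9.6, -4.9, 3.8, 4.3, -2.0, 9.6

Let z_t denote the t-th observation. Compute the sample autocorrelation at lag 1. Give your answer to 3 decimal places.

Mean z̄ = (9.6 − 4.9 + 3.8 + 4.3 − 2.0 + 9.6)/6 = 3.4000
Deviations from mean: 6.2000, -8.3000, 0.4000, 0.9000, -5.4000, 6.2000
Numerator Σ_{t=1}^{5}(z_t−z̄)(z_{t+1}−z̄) = -92.7600
Denominator Σ(z_t−z̄)² = 175.9000
r_1 = -92.7600 / 175.9000 = -0.527

-0.527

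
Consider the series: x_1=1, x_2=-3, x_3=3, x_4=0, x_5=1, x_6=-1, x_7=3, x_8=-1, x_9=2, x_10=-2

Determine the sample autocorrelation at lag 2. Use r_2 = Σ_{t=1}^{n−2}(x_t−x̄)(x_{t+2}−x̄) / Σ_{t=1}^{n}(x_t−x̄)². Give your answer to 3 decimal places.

Mean x̄ = (1 − 3 + 3 + 0 + 1 − 1 + 3 − 1 + 2 − 2)/10 = 0.3000
Numerator Σ_{t=1}^{8}(x_t−x̄)(x_{t+2}−x̄) = 16.3200
Denominator Σ(x_t−x̄)² = 38.1000
r_2 = 16.3200 / 38.1000 = 0.428

0.428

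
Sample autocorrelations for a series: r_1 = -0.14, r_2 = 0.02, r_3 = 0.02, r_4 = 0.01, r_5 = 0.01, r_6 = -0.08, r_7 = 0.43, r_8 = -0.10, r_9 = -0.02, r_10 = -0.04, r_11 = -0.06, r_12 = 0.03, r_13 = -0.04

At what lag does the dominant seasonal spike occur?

The largest autocorrelation is r_7 = 0.43; the remaining lags stay at or below 0.03.
The dominant spike at lag 7 indicates a seasonal period of 7.

7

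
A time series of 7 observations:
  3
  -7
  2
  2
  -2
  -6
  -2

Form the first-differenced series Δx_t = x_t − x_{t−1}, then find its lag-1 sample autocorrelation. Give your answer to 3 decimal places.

-0.400

First differences Δx: -10, 9, 0, -4, -4, 4
Mean of differences = -0.8333
Numerator Σ(Δx_t−Δx̄)(Δx_{t+1}−Δx̄) = -89.8611
Denominator Σ(Δx_t−Δx̄)² = 224.8333
r_1(Δx) = -89.8611 / 224.8333 = -0.400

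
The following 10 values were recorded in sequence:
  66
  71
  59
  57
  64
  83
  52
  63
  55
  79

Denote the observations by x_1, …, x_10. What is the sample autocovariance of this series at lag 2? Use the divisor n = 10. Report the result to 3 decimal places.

Mean x̄ = (66 + 71 + 59 + 57 + 64 + 83 + 52 + 63 + 55 + 79)/10 = 64.9000
Σ_{t=1}^{8}(x_t−x̄)(x_{t+2}−x̄) = -114.2200
γ_2 = -114.2200 / 10 = -11.422

-11.422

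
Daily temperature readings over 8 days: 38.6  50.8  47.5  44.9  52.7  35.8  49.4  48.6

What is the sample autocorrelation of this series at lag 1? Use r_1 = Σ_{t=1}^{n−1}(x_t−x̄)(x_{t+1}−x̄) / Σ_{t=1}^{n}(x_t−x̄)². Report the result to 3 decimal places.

-0.530

Mean x̄ = (38.6 + 50.8 + 47.5 + 44.9 + 52.7 + 35.8 + 49.4 + 48.6)/8 = 46.0375
Deviations from mean: -7.4375, 4.7625, 1.4625, -1.1375, 6.6625, -10.2375, 3.3625, 2.5625
Numerator Σ_{t=1}^{7}(x_t−x̄)(x_{t+1}−x̄) = -131.7127
Denominator Σ(x_t−x̄)² = 248.4988
r_1 = -131.7127 / 248.4988 = -0.530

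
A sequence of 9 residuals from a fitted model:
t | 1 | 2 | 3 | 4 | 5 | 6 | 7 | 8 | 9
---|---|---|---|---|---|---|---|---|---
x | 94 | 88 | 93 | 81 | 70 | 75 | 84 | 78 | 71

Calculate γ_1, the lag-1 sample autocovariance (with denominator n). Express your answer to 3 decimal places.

26.953

Mean x̄ = (94 + 88 + 93 + 81 + 70 + 75 + 84 + 78 + 71)/9 = 81.5556
Σ_{t=1}^{8}(x_t−x̄)(x_{t+1}−x̄) = 242.5802
γ_1 = 242.5802 / 9 = 26.953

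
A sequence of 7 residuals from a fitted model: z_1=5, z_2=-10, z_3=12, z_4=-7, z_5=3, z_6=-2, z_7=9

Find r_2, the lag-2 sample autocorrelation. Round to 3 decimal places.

0.481

Mean z̄ = (5 − 10 + 12 − 7 + 3 − 2 + 9)/7 = 1.4286
Numerator Σ_{t=1}^{5}(z_t−z̄)(z_{t+2}−z̄) = 191.4898
Denominator Σ(z_t−z̄)² = 397.7143
r_2 = 191.4898 / 397.7143 = 0.481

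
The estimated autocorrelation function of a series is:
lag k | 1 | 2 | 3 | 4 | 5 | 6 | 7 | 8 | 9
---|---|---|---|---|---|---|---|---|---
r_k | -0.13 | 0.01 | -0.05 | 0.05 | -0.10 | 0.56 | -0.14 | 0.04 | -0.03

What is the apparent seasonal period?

The largest autocorrelation is r_6 = 0.56; the remaining lags stay at or below 0.05.
The dominant spike at lag 6 indicates a seasonal period of 6.

6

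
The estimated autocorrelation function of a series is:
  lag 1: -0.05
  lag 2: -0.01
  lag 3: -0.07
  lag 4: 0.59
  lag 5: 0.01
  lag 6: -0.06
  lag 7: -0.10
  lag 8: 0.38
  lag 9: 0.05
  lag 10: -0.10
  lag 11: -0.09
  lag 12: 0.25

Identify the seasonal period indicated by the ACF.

4

The largest autocorrelation is r_4 = 0.59, with weaker echoes at lags 8 (0.38) and 12 (0.25); the remaining lags stay at or below 0.05.
The dominant spike at lag 4 indicates a seasonal period of 4.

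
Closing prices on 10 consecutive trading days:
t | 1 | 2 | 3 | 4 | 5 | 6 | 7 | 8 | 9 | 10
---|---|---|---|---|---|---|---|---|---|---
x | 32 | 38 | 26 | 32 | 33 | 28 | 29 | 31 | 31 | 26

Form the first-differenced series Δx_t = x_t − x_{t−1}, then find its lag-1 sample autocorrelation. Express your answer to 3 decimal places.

-0.564

First differences Δx: 6, -12, 6, 1, -5, 1, 2, 0, -5
Mean of differences = -0.6667
Numerator Σ(Δx_t−Δx̄)(Δx_{t+1}−Δx̄) = -151.1111
Denominator Σ(Δx_t−Δx̄)² = 268.0000
r_1(Δx) = -151.1111 / 268.0000 = -0.564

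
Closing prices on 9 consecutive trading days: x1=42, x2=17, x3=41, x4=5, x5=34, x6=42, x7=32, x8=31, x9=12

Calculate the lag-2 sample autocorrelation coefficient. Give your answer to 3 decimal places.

0.122

Mean x̄ = (42 + 17 + 41 + 5 + 34 + 42 + 32 + 31 + 12)/9 = 28.4444
Numerator Σ_{t=1}^{7}(x_t−x̄)(x_{t+2}−x̄) = 186.3827
Denominator Σ(x_t−x̄)² = 1526.2222
r_2 = 186.3827 / 1526.2222 = 0.122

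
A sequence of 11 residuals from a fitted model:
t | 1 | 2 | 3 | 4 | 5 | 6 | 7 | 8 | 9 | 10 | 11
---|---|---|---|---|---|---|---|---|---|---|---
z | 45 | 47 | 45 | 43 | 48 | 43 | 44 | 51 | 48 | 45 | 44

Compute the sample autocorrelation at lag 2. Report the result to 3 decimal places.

Mean z̄ = (45 + 47 + 45 + 43 + 48 + 43 + 44 + 51 + 48 + 45 + 44)/11 = 45.7273
Numerator Σ_{t=1}^{9}(z_t−z̄)(z_{t+2}−z̄) = -27.1488
Denominator Σ(z_t−z̄)² = 62.1818
r_2 = -27.1488 / 62.1818 = -0.437

-0.437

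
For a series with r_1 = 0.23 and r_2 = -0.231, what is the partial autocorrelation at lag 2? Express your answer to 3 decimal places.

φ_{22} = (r_2 − r_1²) / (1 − r_1²)
r_1² = (0.23)² = 0.0529
Numerator = -0.231 − 0.0529 = -0.2839; denominator = 1 − 0.0529 = 0.9471
φ_{22} = -0.2839 / 0.9471 = -0.300

-0.300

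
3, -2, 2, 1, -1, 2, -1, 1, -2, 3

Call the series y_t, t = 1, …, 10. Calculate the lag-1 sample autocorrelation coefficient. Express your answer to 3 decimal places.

Mean ȳ = (3 − 2 + 2 + 1 − 1 + 2 − 1 + 1 − 2 + 3)/10 = 0.6000
Numerator Σ_{t=1}^{9}(y_t−ȳ)(y_{t+1}−ȳ) = -22.3600
Denominator Σ(y_t−ȳ)² = 34.4000
r_1 = -22.3600 / 34.4000 = -0.650

-0.650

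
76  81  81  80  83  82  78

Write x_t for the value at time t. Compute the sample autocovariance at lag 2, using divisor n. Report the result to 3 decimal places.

Mean x̄ = (76 + 81 + 81 + 80 + 83 + 82 + 78)/7 = 80.1429
Deviations: -4.1429, 0.8571, 0.8571, -0.1429, 2.8571, 1.8571, -2.1429
Σ_{t=1}^{5}(x_t−x̄)(x_{t+2}−x̄) = -7.6122
γ_2 = -7.6122 / 7 = -1.087

-1.087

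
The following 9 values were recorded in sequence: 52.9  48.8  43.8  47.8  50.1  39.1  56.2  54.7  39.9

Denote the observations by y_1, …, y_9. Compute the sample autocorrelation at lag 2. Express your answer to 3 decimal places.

Mean ȳ = (52.9 + 48.8 + 43.8 + 47.8 + 50.1 + 39.1 + 56.2 + 54.7 + 39.9)/9 = 48.1444
Σ(y_t−ȳ)(y_{t+2}−ȳ) = (-20.6602) + (-0.2258) + (-8.4958) + (3.1153) + (15.7531) + (-59.2914) + (-66.4136) = -136.2184
Denominator Σ(y_t−ȳ)² = 303.5022
r_2 = -136.2184 / 303.5022 = -0.449

-0.449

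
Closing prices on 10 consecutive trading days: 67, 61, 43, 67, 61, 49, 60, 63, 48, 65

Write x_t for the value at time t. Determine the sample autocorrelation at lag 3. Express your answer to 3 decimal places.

0.543

Mean x̄ = (67 + 61 + 43 + 67 + 61 + 49 + 60 + 63 + 48 + 65)/10 = 58.4000
Σ(x_t−x̄)(x_{t+3}−x̄) = (73.9600) + (6.7600) + (144.7600) + (13.7600) + (11.9600) + (97.7600) + (10.5600) = 359.5200
Denominator Σ(x_t−x̄)² = 662.4000
r_3 = 359.5200 / 662.4000 = 0.543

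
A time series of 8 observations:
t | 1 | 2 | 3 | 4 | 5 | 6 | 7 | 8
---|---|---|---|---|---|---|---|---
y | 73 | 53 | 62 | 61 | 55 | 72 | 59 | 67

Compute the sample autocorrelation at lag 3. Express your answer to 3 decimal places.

Mean ȳ = (73 + 53 + 62 + 61 + 55 + 72 + 59 + 67)/8 = 62.7500
Deviations from mean: 10.2500, -9.7500, -0.7500, -1.7500, -7.7500, 9.2500, -3.7500, 4.2500
Numerator Σ_{t=1}^{5}(y_t−ȳ)(y_{t+3}−ȳ) = 24.3125
Denominator Σ(y_t−ȳ)² = 381.5000
r_3 = 24.3125 / 381.5000 = 0.064

0.064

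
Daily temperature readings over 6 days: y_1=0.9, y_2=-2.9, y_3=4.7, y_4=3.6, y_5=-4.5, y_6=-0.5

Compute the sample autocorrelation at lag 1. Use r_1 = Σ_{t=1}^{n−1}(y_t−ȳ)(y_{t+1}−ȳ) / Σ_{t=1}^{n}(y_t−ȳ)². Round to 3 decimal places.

-0.210

Mean ȳ = (0.9 − 2.9 + 4.7 + 3.6 − 4.5 − 0.5)/6 = 0.2167
Deviations from mean: 0.6833, -3.1167, 4.4833, 3.3833, -4.7167, -0.7167
Numerator Σ_{t=1}^{5}(y_t−ȳ)(y_{t+1}−ȳ) = -13.5119
Denominator Σ(y_t−ȳ)² = 64.4883
r_1 = -13.5119 / 64.4883 = -0.210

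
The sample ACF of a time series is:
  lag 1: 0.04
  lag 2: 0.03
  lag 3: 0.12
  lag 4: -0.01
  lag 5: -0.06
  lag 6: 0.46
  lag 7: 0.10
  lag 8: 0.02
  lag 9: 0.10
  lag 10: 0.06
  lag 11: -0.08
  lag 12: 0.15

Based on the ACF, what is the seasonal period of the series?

6

The largest autocorrelation is r_6 = 0.46, with a weaker echo at lag 12 (0.15); the remaining lags stay at or below 0.12.
The dominant spike at lag 6 indicates a seasonal period of 6.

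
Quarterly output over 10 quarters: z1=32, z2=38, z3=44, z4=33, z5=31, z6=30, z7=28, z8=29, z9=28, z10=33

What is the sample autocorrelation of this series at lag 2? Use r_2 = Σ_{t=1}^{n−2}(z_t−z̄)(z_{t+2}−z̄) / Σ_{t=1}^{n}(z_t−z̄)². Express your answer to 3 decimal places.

Mean z̄ = (32 + 38 + 44 + 33 + 31 + 30 + 28 + 29 + 28 + 33)/10 = 32.6000
Numerator Σ_{t=1}^{8}(z_t−z̄)(z_{t+2}−z̄) = 12.4800
Denominator Σ(z_t−z̄)² = 224.4000
r_2 = 12.4800 / 224.4000 = 0.056

0.056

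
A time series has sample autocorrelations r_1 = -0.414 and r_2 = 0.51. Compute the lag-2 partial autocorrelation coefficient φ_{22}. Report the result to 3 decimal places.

0.409

φ_{22} = (r_2 − r_1²) / (1 − r_1²)
r_1² = (-0.414)² = 0.171396
Numerator = 0.51 − 0.1714 = 0.3386; denominator = 1 − 0.1714 = 0.8286
φ_{22} = 0.3386 / 0.8286 = 0.409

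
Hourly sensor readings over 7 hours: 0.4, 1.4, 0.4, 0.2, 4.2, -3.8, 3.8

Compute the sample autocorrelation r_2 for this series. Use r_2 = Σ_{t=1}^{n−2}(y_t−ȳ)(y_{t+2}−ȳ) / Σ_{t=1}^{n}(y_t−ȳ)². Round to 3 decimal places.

Mean ȳ = (0.4 + 1.4 + 0.4 + 0.2 + 4.2 − 3.8 + 3.8)/7 = 0.9429
Deviations from mean: -0.5429, 0.4571, -0.5429, -0.7429, 3.2571, -4.7429, 2.8571
Numerator Σ_{t=1}^{5}(y_t−ȳ)(y_{t+2}−ȳ) = 11.0163
Denominator Σ(y_t−ȳ)² = 42.6171
r_2 = 11.0163 / 42.6171 = 0.258

0.258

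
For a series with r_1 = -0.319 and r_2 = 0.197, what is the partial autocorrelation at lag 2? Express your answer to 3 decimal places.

φ_{22} = (r_2 − r_1²) / (1 − r_1²)
r_1² = (-0.319)² = 0.101761
Numerator = 0.197 − 0.1018 = 0.0952; denominator = 1 − 0.1018 = 0.8982
φ_{22} = 0.0952 / 0.8982 = 0.106

0.106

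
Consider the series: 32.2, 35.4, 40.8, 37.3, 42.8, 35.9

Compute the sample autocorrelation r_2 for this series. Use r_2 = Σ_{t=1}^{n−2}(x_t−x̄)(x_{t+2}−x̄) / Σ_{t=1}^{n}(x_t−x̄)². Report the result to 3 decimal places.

Mean x̄ = (32.2 + 35.4 + 40.8 + 37.3 + 42.8 + 35.9)/6 = 37.4000
Deviations from mean: -5.2000, -2.0000, 3.4000, -0.1000, 5.4000, -1.5000
Σ(x_t−x̄)(x_{t+2}−x̄) = (-17.6800) + (0.2000) + (18.3600) + (0.1500) = 1.0300
Denominator Σ(x_t−x̄)² = 74.0200
r_2 = 1.0300 / 74.0200 = 0.014

0.014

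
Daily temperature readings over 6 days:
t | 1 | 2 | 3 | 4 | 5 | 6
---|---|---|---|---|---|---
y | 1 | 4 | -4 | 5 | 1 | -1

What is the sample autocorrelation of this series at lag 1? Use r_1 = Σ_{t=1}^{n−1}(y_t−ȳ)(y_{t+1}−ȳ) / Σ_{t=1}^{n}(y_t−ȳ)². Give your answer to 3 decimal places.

-0.648

Mean ȳ = (1 + 4 − 4 + 5 + 1 − 1)/6 = 1.0000
Numerator Σ_{t=1}^{5}(y_t−ȳ)(y_{t+1}−ȳ) = -35.0000
Denominator Σ(y_t−ȳ)² = 54.0000
r_1 = -35.0000 / 54.0000 = -0.648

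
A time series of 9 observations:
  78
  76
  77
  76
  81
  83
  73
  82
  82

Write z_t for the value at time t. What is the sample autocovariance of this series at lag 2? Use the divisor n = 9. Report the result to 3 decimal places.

Mean z̄ = (78 + 76 + 77 + 76 + 81 + 83 + 73 + 82 + 82)/9 = 78.6667
Σ_{t=1}^{7}(z_t−z̄)(z_{t+2}−z̄) = -24.8889
γ_2 = -24.8889 / 9 = -2.765

-2.765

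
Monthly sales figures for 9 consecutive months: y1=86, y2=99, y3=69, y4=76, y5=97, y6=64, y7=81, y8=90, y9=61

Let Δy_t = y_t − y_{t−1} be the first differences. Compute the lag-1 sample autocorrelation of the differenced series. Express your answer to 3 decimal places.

First differences Δy: 13, -30, 7, 21, -33, 17, 9, -29
Mean of differences = -3.1250
Numerator Σ(Δy_t−Δȳ)(Δy_{t+1}−Δȳ) = -1852.8906
Denominator Σ(Δy_t−Δȳ)² = 3780.8750
r_1(Δy) = -1852.8906 / 3780.8750 = -0.490

-0.490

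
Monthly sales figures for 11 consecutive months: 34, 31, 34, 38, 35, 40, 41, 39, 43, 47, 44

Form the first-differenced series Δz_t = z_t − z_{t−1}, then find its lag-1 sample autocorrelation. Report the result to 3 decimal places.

-0.404

First differences Δz: -3, 3, 4, -3, 5, 1, -2, 4, 4, -3
Mean of differences = 1.0000
Numerator Σ(Δz_t−Δz̄)(Δz_{t+1}−Δz̄) = -42.0000
Denominator Σ(Δz_t−Δz̄)² = 104.0000
r_1(Δz) = -42.0000 / 104.0000 = -0.404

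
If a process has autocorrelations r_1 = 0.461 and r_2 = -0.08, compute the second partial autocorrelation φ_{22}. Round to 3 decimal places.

-0.371

φ_{22} = (r_2 − r_1²) / (1 − r_1²)
r_1² = (0.461)² = 0.212521
Numerator = -0.08 − 0.2125 = -0.2925; denominator = 1 − 0.2125 = 0.7875
φ_{22} = -0.2925 / 0.7875 = -0.371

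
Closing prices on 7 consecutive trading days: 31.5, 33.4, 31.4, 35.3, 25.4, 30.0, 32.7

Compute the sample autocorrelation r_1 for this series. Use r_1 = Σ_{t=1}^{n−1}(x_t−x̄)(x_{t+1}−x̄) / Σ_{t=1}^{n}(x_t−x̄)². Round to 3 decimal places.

-0.283

Mean x̄ = (31.5 + 33.4 + 31.4 + 35.3 + 25.4 + 30.0 + 32.7)/7 = 31.3857
Deviations from mean: 0.1143, 2.0143, 0.0143, 3.9143, -5.9857, -1.3857, 1.3143
Σ(x_t−x̄)(x_{t+1}−x̄) = (0.2302) + (0.0288) + (0.0559) + (-23.4298) + (8.2945) + (-1.8212) = -16.6416
Denominator Σ(x_t−x̄)² = 58.8686
r_1 = -16.6416 / 58.8686 = -0.283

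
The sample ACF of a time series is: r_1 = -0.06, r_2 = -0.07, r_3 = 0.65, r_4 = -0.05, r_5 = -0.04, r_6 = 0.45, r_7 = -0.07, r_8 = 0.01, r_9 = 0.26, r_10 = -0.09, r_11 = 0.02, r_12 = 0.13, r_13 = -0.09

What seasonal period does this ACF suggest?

The largest autocorrelation is r_3 = 0.65, with weaker echoes at lags 6 (0.45) and 9 (0.26); the remaining lags stay at or below 0.13.
The dominant spike at lag 3 indicates a seasonal period of 3.

3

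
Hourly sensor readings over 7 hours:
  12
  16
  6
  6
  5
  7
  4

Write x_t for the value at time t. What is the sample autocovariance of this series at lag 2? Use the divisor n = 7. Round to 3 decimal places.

Mean x̄ = (12 + 16 + 6 + 6 + 5 + 7 + 4)/7 = 8.0000
Deviations: 4.0000, 8.0000, -2.0000, -2.0000, -3.0000, -1.0000, -4.0000
Σ_{t=1}^{5}(x_t−x̄)(x_{t+2}−x̄) = -4.0000
γ_2 = -4.0000 / 7 = -0.571

-0.571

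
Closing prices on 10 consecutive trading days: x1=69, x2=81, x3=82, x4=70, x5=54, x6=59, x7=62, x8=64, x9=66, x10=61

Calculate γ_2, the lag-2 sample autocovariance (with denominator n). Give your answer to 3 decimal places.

-3.728

Mean x̄ = (69 + 81 + 82 + 70 + 54 + 59 + 62 + 64 + 66 + 61)/10 = 66.8000
Σ_{t=1}^{8}(x_t−x̄)(x_{t+2}−x̄) = -37.2800
γ_2 = -37.2800 / 10 = -3.728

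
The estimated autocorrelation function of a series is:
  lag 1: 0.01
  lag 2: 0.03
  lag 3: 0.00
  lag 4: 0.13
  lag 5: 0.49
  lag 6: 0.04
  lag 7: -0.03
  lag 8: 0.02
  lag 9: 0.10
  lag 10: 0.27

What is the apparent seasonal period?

The largest autocorrelation is r_5 = 0.49, with a weaker echo at lag 10 (0.27); the remaining lags stay at or below 0.13.
The dominant spike at lag 5 indicates a seasonal period of 5.

5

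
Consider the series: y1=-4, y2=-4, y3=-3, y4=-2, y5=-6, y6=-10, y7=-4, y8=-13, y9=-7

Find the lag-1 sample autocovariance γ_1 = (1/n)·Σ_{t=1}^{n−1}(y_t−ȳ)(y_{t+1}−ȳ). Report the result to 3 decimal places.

Mean ȳ = (-4 − 4 − 3 − 2 − 6 − 10 − 4 − 13 − 7)/9 = -5.8889
Σ_{t=1}^{8}(y_t−ȳ)(y_{t+1}−ȳ) = 6.9877
γ_1 = 6.9877 / 9 = 0.776

0.776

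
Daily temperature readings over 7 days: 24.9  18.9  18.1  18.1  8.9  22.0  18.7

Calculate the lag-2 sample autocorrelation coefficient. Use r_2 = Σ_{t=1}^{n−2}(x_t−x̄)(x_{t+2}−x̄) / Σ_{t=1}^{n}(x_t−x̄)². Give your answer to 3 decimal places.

-0.014

Mean x̄ = (24.9 + 18.9 + 18.1 + 18.1 + 8.9 + 22.0 + 18.7)/7 = 18.5143
Deviations from mean: 6.3857, 0.3857, -0.4143, -0.4143, -9.6143, 3.4857, 0.1857
Numerator Σ_{t=1}^{5}(x_t−x̄)(x_{t+2}−x̄) = -2.0518
Denominator Σ(x_t−x̄)² = 145.8886
r_2 = -2.0518 / 145.8886 = -0.014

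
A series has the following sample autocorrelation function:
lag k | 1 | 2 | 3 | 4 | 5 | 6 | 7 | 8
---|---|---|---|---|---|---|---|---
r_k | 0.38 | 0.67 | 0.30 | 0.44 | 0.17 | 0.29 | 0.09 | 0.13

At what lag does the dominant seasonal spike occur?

2

The largest autocorrelation is r_2 = 0.67, with a weaker echo at lag 4 (0.44); the remaining lags stay at or below 0.38.
The dominant spike at lag 2 indicates a seasonal period of 2.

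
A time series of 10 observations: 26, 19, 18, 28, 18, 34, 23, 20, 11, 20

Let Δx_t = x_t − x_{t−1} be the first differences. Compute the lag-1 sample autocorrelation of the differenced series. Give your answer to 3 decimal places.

First differences Δx: -7, -1, 10, -10, 16, -11, -3, -9, 9
Mean of differences = -0.6667
Numerator Σ(Δx_t−Δx̄)(Δx_{t+1}−Δx̄) = -465.7778
Denominator Σ(Δx_t−Δx̄)² = 794.0000
r_1(Δx) = -465.7778 / 794.0000 = -0.587

-0.587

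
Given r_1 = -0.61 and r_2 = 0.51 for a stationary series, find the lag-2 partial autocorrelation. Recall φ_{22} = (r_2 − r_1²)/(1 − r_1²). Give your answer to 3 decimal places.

φ_{22} = (r_2 − r_1²) / (1 − r_1²)
r_1² = (-0.61)² = 0.3721
Numerator = 0.51 − 0.3721 = 0.1379; denominator = 1 − 0.3721 = 0.6279
φ_{22} = 0.1379 / 0.6279 = 0.220

0.220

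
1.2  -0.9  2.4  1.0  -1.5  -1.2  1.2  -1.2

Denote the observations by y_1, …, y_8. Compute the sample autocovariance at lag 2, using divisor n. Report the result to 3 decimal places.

-0.412

Mean ȳ = (1.2 − 0.9 + 2.4 + 1.0 − 1.5 − 1.2 + 1.2 − 1.2)/8 = 0.1250
Σ_{t=1}^{6}(y_t−ȳ)(y_{t+2}−ȳ) = -3.2988
γ_2 = -3.2988 / 8 = -0.412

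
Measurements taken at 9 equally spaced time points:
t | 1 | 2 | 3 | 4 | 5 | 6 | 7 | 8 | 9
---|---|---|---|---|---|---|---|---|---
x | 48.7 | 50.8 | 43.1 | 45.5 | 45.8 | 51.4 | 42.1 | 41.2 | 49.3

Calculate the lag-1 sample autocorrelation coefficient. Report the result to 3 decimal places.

-0.155

Mean x̄ = (48.7 + 50.8 + 43.1 + 45.5 + 45.8 + 51.4 + 42.1 + 41.2 + 49.3)/9 = 46.4333
Numerator Σ_{t=1}^{8}(x_t−x̄)(x_{t+1}−x̄) = -17.9478
Denominator Σ(x_t−x̄)² = 115.6400
r_1 = -17.9478 / 115.6400 = -0.155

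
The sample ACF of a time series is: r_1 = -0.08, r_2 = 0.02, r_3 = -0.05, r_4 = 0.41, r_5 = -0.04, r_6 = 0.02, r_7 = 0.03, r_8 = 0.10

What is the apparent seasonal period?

4

The largest autocorrelation is r_4 = 0.41; the remaining lags stay at or below 0.10.
The dominant spike at lag 4 indicates a seasonal period of 4.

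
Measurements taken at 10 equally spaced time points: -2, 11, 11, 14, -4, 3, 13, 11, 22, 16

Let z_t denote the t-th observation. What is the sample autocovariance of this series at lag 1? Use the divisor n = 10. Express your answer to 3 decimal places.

Mean z̄ = (-2 + 11 + 11 + 14 − 4 + 3 + 13 + 11 + 22 + 16)/10 = 9.5000
Σ_{t=1}^{9}(z_t−z̄)(z_{t+1}−z̄) = 101.2500
γ_1 = 101.2500 / 10 = 10.125

10.125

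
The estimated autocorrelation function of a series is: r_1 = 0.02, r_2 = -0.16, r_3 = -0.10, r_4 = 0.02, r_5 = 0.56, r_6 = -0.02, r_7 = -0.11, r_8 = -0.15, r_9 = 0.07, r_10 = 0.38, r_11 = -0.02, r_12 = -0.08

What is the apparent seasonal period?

The largest autocorrelation is r_5 = 0.56, with a weaker echo at lag 10 (0.38); the remaining lags stay at or below 0.07.
The dominant spike at lag 5 indicates a seasonal period of 5.

5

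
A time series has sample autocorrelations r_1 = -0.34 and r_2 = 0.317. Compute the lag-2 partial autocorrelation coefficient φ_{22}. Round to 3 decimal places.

φ_{22} = (r_2 − r_1²) / (1 − r_1²)
r_1² = (-0.34)² = 0.1156
Numerator = 0.317 − 0.1156 = 0.2014; denominator = 1 − 0.1156 = 0.8844
φ_{22} = 0.2014 / 0.8844 = 0.228

0.228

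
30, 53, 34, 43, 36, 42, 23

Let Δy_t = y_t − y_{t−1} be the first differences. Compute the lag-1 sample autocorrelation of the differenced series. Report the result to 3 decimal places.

First differences Δy: 23, -19, 9, -7, 6, -19
Mean of differences = -1.1667
Numerator Σ(Δy_t−Δȳ)(Δy_{t+1}−Δȳ) = -841.1944
Denominator Σ(Δy_t−Δȳ)² = 1408.8333
r_1(Δy) = -841.1944 / 1408.8333 = -0.597

-0.597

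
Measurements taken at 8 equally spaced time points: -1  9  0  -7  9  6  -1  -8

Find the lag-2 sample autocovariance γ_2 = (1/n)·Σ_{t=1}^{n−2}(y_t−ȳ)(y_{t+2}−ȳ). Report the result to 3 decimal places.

-21.316

Mean ȳ = (-1 + 9 + 0 − 7 + 9 + 6 − 1 − 8)/8 = 0.8750
Σ_{t=1}^{6}(y_t−ȳ)(y_{t+2}−ȳ) = -170.5313
γ_2 = -170.5313 / 8 = -21.316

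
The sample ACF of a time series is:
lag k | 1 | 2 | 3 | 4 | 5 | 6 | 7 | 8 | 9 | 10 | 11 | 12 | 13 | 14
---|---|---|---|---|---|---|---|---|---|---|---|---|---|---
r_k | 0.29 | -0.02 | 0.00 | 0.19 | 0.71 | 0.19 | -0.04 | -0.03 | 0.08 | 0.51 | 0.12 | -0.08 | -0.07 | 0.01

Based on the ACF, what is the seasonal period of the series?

5

The largest autocorrelation is r_5 = 0.71, with a weaker echo at lag 10 (0.51); the remaining lags stay at or below 0.29.
The dominant spike at lag 5 indicates a seasonal period of 5.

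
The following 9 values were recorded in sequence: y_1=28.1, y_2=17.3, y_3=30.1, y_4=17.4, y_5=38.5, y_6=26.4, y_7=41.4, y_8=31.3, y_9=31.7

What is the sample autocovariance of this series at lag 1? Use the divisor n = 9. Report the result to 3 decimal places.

-16.383

Mean ȳ = (28.1 + 17.3 + 30.1 + 17.4 + 38.5 + 26.4 + 41.4 + 31.3 + 31.7)/9 = 29.1333
Σ_{t=1}^{8}(y_t−ȳ)(y_{t+1}−ȳ) = -147.4478
γ_1 = -147.4478 / 9 = -16.383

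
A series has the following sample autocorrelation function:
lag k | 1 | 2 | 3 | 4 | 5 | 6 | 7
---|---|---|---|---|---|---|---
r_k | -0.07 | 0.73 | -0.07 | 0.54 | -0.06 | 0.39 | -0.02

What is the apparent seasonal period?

2

The largest autocorrelation is r_2 = 0.73, with weaker echoes at lags 4 (0.54) and 6 (0.39); the remaining lags stay at or below -0.02.
The dominant spike at lag 2 indicates a seasonal period of 2.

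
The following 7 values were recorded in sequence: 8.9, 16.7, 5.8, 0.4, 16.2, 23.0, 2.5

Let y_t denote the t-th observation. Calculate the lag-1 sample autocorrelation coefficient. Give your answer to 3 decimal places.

Mean ȳ = (8.9 + 16.7 + 5.8 + 0.4 + 16.2 + 23.0 + 2.5)/7 = 10.5000
Deviations from mean: -1.6000, 6.2000, -4.7000, -10.1000, 5.7000, 12.5000, -8.0000
Numerator Σ_{t=1}^{6}(y_t−ȳ)(y_{t+1}−ȳ) = -77.9100
Denominator Σ(y_t−ȳ)² = 417.8400
r_1 = -77.9100 / 417.8400 = -0.186

-0.186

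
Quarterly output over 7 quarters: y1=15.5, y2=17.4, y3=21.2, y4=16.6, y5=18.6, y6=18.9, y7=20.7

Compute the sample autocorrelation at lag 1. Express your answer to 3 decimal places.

Mean ȳ = (15.5 + 17.4 + 21.2 + 16.6 + 18.6 + 18.9 + 20.7)/7 = 18.4143
Numerator Σ_{t=1}^{6}(y_t−ȳ)(y_{t+1}−ȳ) = -4.0602
Denominator Σ(y_t−ȳ)² = 26.0686
r_1 = -4.0602 / 26.0686 = -0.156

-0.156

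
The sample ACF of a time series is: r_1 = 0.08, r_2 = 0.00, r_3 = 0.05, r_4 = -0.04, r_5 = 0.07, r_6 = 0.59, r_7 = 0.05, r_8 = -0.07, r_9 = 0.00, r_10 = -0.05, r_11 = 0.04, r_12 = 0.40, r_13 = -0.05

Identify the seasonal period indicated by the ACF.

6

The largest autocorrelation is r_6 = 0.59, with a weaker echo at lag 12 (0.40); the remaining lags stay at or below 0.08.
The dominant spike at lag 6 indicates a seasonal period of 6.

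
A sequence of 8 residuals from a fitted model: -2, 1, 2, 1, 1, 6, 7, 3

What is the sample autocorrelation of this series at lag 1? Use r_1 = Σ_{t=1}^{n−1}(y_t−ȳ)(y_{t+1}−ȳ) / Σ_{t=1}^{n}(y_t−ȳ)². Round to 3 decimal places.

0.394

Mean ȳ = (-2 + 1 + 2 + 1 + 1 + 6 + 7 + 3)/8 = 2.3750
Deviations from mean: -4.3750, -1.3750, -0.3750, -1.3750, -1.3750, 3.6250, 4.6250, 0.6250
Σ(y_t−ȳ)(y_{t+1}−ȳ) = (6.0156) + (0.5156) + (0.5156) + (1.8906) + (-4.9844) + (16.7656) + (2.8906) = 23.6094
Denominator Σ(y_t−ȳ)² = 59.8750
r_1 = 23.6094 / 59.8750 = 0.394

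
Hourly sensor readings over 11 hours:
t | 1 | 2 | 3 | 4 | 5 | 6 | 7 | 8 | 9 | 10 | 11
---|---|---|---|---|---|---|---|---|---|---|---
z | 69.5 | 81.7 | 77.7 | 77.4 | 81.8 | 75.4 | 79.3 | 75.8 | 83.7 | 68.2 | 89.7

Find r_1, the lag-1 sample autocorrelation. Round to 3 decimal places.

-0.616

Mean z̄ = (69.5 + 81.7 + 77.7 + 77.4 + 81.8 + 75.4 + 79.3 + 75.8 + 83.7 + 68.2 + 89.7)/11 = 78.2000
Numerator Σ_{t=1}^{10}(z_t−z̄)(z_{t+1}−z̄) = -233.6800
Denominator Σ(z_t−z̄)² = 379.1000
r_1 = -233.6800 / 379.1000 = -0.616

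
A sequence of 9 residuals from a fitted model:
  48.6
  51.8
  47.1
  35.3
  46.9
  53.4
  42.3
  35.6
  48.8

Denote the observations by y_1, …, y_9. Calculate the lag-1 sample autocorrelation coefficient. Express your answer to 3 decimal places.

Mean ȳ = (48.6 + 51.8 + 47.1 + 35.3 + 46.9 + 53.4 + 42.3 + 35.6 + 48.8)/9 = 45.5333
Numerator Σ_{t=1}^{8}(y_t−ȳ)(y_{t+1}−ȳ) = -15.9978
Denominator Σ(y_t−ȳ)² = 339.4000
r_1 = -15.9978 / 339.4000 = -0.047

-0.047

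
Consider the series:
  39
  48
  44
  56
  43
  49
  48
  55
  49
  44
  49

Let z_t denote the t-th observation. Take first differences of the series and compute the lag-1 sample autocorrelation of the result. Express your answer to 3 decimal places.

-0.638

First differences Δz: 9, -4, 12, -13, 6, -1, 7, -6, -5, 5
Mean of differences = 1.0000
Numerator Σ(Δz_t−Δz̄)(Δz_{t+1}−Δz̄) = -365.0000
Denominator Σ(Δz_t−Δz̄)² = 572.0000
r_1(Δz) = -365.0000 / 572.0000 = -0.638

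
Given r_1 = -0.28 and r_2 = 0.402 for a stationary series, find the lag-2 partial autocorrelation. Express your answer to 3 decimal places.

φ_{22} = (r_2 − r_1²) / (1 − r_1²)
r_1² = (-0.28)² = 0.0784
Numerator = 0.402 − 0.0784 = 0.3236; denominator = 1 − 0.0784 = 0.9216
φ_{22} = 0.3236 / 0.9216 = 0.351

0.351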